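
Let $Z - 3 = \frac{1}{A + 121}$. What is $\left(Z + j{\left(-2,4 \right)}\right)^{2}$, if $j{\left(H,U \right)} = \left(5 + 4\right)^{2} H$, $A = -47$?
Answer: $\frac{138415225}{5476} \approx 25277.0$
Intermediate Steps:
$j{\left(H,U \right)} = 81 H$ ($j{\left(H,U \right)} = 9^{2} H = 81 H$)
$Z = \frac{223}{74}$ ($Z = 3 + \frac{1}{-47 + 121} = 3 + \frac{1}{74} = \frac{223}{74} \approx 3.0135$)
$\left(Z + j{\left(-2,4 \right)}\right)^{2} = \left(\frac{223}{74} + 81 \left(-2\right)\right)^{2} = \left(\frac{223}{74} - 162\right)^{2} = \left(- \frac{11765}{74}\right)^{2} = \frac{138415225}{5476}$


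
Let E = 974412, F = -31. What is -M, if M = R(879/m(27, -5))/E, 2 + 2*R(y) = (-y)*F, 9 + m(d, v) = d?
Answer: -9071/11692944 ≈ -0.00077577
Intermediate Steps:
m(d, v) = -9 + d
R(y) = -1 + 31*y/2 (R(y) = -1 + (-y*(-31))/2 = -1 + (31*y)/2 = -1 + 31*y/2)
M = 9071/11692944 (M = (-1 + 31*(879/(-9 + 27))/2)/974412 = (-1 + 31*(879/18)/2)*(1/974412) = (-1 + 31*(879*(1/18))/2)*(1/974412) = (-1 + (31/2)*(293/6))*(1/974412) = (-1 + 9083/12)*(1/974412) = (9071/12)*(1/974412) = 9071/11692944 ≈ 0.00077577)
-M = -1*9071/11692944 = -9071/11692944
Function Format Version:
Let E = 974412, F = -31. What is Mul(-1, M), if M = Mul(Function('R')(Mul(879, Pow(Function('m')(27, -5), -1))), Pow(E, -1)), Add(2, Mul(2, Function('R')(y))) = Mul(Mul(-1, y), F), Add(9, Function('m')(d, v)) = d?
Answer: Rational(-9071, 11692944) ≈ -0.00077577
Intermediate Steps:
Function('m')(d, v) = Add(-9, d)
Function('R')(y) = Add(-1, Mul(Rational(31, 2), y)) (Function('R')(y) = Add(-1, Mul(Rational(1, 2), Mul(Mul(-1, y), -31))) = Add(-1, Mul(Rational(1, 2), Mul(31, y))) = Add(-1, Mul(Rational(31, 2), y)))
M = Rational(9071, 11692944) (M = Mul(Add(-1, Mul(Rational(31, 2), Mul(879, Pow(Add(-9, 27), -1)))), Pow(974412, -1)) = Mul(Add(-1, Mul(Rational(31, 2), Mul(879, Pow(18, -1)))), Rational(1, 974412)) = Mul(Add(-1, Mul(Rational(31, 2), Mul(879, Rational(1, 18)))), Rational(1, 974412)) = Mul(Add(-1, Mul(Rational(31, 2), Rational(293, 6))), Rational(1, 974412)) = Mul(Add(-1, Rational(9083, 12)), Rational(1, 974412)) = Mul(Rational(9071, 12), Rational(1, 974412)) = Rational(9071, 11692944) ≈ 0.00077577)
Mul(-1, M) = Mul(-1, Rational(9071, 11692944)) = Rational(-9071, 11692944)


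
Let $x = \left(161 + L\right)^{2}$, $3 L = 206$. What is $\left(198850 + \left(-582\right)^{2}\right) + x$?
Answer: $\frac{5312887}{9} \approx 5.9032 \cdot 10^{5}$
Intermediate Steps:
$L = \frac{206}{3}$ ($L = \frac{1}{3} \cdot 206 = \frac{206}{3} \approx 68.667$)
$x = \frac{474721}{9}$ ($x = \left(161 + \frac{206}{3}\right)^{2} = \left(\frac{689}{3}\right)^{2} = \frac{474721}{9} \approx 52747.0$)
$\left(198850 + \left(-582\right)^{2}\right) + x = \left(198850 + \left(-582\right)^{2}\right) + \frac{474721}{9} = \left(198850 + 338724\right) + \frac{474721}{9} = 537574 + \frac{474721}{9} = \frac{5312887}{9}$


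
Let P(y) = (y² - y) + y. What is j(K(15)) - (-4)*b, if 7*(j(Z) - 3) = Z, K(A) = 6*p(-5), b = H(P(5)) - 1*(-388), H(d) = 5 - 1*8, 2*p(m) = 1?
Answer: 10804/7 ≈ 1543.4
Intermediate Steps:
P(y) = y²
p(m) = ½ (p(m) = (½)*1 = ½)
H(d) = -3 (H(d) = 5 - 8 = -3)
b = 385 (b = -3 - 1*(-388) = -3 + 388 = 385)
K(A) = 3 (K(A) = 6*(½) = 3)
j(Z) = 3 + Z/7
j(K(15)) - (-4)*b = (3 + (⅐)*3) - (-4)*385 = (3 + 3/7) - 1*(-1540) = 24/7 + 1540 = 10804/7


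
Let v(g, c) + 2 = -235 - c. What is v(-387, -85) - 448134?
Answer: -448286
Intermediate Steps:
v(g, c) = -237 - c (v(g, c) = -2 + (-235 - c) = -237 - c)
v(-387, -85) - 448134 = (-237 - 1*(-85)) - 448134 = (-237 + 85) - 448134 = -152 - 448134 = -448286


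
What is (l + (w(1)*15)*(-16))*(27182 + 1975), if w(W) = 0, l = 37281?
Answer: 1087002117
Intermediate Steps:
(l + (w(1)*15)*(-16))*(27182 + 1975) = (37281 + (0*15)*(-16))*(27182 + 1975) = (37281 + 0*(-16))*29157 = (37281 + 0)*29157 = 37281*29157 = 1087002117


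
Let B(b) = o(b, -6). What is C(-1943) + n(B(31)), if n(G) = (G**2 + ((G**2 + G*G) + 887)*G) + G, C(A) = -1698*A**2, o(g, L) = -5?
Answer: -6410377467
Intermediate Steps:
B(b) = -5
n(G) = G + G**2 + G*(887 + 2*G**2) (n(G) = (G**2 + ((G**2 + G**2) + 887)*G) + G = (G**2 + (2*G**2 + 887)*G) + G = (G**2 + (887 + 2*G**2)*G) + G = (G**2 + G*(887 + 2*G**2)) + G = G + G**2 + G*(887 + 2*G**2))
C(-1943) + n(B(31)) = -1698*(-1943)**2 - 5*(888 - 5 + 2*(-5)**2) = -1698*3775249 - 5*(888 - 5 + 2*25) = -6410372802 - 5*(888 - 5 + 50) = -6410372802 - 5*933 = -6410372802 - 4665 = -6410377467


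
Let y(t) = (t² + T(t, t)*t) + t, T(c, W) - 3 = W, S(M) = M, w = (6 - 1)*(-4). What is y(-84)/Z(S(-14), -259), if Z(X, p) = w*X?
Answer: 246/5 ≈ 49.200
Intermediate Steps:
w = -20 (w = 5*(-4) = -20)
T(c, W) = 3 + W
Z(X, p) = -20*X
y(t) = t + t² + t*(3 + t) (y(t) = (t² + (3 + t)*t) + t = (t² + t*(3 + t)) + t = t + t² + t*(3 + t))
y(-84)/Z(S(-14), -259) = (2*(-84)*(2 - 84))/((-20*(-14))) = (2*(-84)*(-82))/280 = 13776*(1/280) = 246/5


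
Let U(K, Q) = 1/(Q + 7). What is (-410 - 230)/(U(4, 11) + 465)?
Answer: -11520/8371 ≈ -1.3762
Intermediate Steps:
U(K, Q) = 1/(7 + Q)
(-410 - 230)/(U(4, 11) + 465) = (-410 - 230)/(1/(7 + 11) + 465) = -640/(1/18 + 465) = -640/8371/18 = -640*18/8371 = -11520/8371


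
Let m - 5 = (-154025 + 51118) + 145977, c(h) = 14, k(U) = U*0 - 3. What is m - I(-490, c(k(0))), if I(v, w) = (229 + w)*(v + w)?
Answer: 158743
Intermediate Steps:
k(U) = -3 (k(U) = 0 - 3 = -3)
m = 43075 (m = 5 + ((-154025 + 51118) + 145977) = 5 + (-102907 + 145977) = 5 + 43070 = 43075)
m - I(-490, c(k(0))) = 43075 - (14² + 229*(-490) + 229*14 - 490*14) = 43075 - (196 - 112210 + 3206 - 6860) = 43075 - 1*(-115668) = 43075 + 115668 = 158743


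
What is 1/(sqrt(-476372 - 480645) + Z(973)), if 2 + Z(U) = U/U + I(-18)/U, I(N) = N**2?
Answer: -631477/906036168594 - 946729*I*sqrt(957017)/906036168594 ≈ -6.9697e-7 - 0.0010222*I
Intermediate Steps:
Z(U) = -1 + 324/U (Z(U) = -2 + (U/U + (-18)**2/U) = -2 + (1 + 324/U) = -1 + 324/U)
1/(sqrt(-476372 - 480645) + Z(973)) = 1/(sqrt(-476372 - 480645) + (324 - 1*973)/973) = 1/(sqrt(-957017) + (324 - 973)/973) = 1/(I*sqrt(957017) + (1/973)*(-649)) = 1/(I*sqrt(957017) - 649/973) = 1/(-649/973 + I*sqrt(957017))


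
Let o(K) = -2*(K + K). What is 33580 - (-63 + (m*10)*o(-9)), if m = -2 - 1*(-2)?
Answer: 33643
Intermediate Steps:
m = 0 (m = -2 + 2 = 0)
o(K) = -4*K
33580 - (-63 + (m*10)*o(-9)) = 33580 - (-63 + (0*10)*(-4*(-9))) = 33580 - (-63 + 0*36) = 33580 - (-63 + 0) = 33580 - 1*(-63) = 33580 + 63 = 33643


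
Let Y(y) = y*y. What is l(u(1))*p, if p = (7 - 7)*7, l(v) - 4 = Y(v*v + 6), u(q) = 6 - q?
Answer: 0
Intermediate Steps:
Y(y) = y²
l(v) = 4 + (6 + v²)² (l(v) = 4 + (v*v + 6)² = 4 + (v² + 6)² = 4 + (6 + v²)²)
p = 0 (p = 0*7 = 0)
l(u(1))*p = (4 + (6 + (6 - 1*1)²)²)*0 = (4 + (6 + (6 - 1)²)²)*0 = (4 + (6 + 5²)²)*0 = (4 + (6 + 25)²)*0 = (4 + 31²)*0 = (4 + 961)*0 = 965*0 = 0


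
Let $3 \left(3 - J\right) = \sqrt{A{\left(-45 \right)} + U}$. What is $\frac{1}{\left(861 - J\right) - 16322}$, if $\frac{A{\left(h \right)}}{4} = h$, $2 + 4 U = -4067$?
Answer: $- \frac{556704}{8608875445} - \frac{6 i \sqrt{4789}}{8608875445} \approx -6.4666 \cdot 10^{-5} - 4.8231 \cdot 10^{-8} i$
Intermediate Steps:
$U = - \frac{4069}{4}$ ($U = - \frac{1}{2} + \frac{1}{4} \left(-4067\right) = - \frac{1}{2} - \frac{4067}{4} = - \frac{4069}{4} \approx -1017.3$)
$A{\left(h \right)} = 4 h$
$J = 3 - \frac{i \sqrt{4789}}{6}$ ($J = 3 - \frac{\sqrt{4 \left(-45\right) - \frac{4069}{4}}}{3} = 3 - \frac{\sqrt{-180 - \frac{4069}{4}}}{3} = 3 - \frac{\sqrt{- \frac{4789}{4}}}{3} = 3 - \frac{\frac{1}{2} i \sqrt{4789}}{3} = 3 - \frac{i \sqrt{4789}}{6} \approx 3.0 - 11.534 i$)
$\frac{1}{\left(861 - J\right) - 16322} = \frac{1}{\left(861 - \left(3 - \frac{i \sqrt{4789}}{6}\right)\right) - 16322} = \frac{1}{\left(858 + \frac{i \sqrt{4789}}{6}\right) - 16322} = \frac{1}{-15464 + \frac{i \sqrt{4789}}{6}}$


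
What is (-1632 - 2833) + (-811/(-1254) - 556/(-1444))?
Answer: -106358507/23826 ≈ -4464.0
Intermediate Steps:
(-1632 - 2833) + (-811/(-1254) - 556/(-1444)) = -4465 + (-811*(-1/1254) - 556*(-1/1444)) = -4465 + (811/1254 + 139/361) = -4465 + 24583/23826 = -106358507/23826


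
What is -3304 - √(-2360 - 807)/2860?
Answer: -3304 - I*√3167/2860 ≈ -3304.0 - 0.019677*I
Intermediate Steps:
-3304 - √(-2360 - 807)/2860 = -3304 - √(-3167)/2860 = -3304 - I*√3167/2860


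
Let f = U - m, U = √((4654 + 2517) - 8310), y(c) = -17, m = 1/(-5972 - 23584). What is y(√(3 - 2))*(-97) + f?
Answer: 48737845/29556 + I*√1139 ≈ 1649.0 + 33.749*I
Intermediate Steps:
m = -1/29556 (m = 1/(-29556) = -1/29556 ≈ -3.3834e-5)
U = I*√1139 (U = √(7171 - 8310) = √(-1139) = I*√1139 ≈ 33.749*I)
f = 1/29556 + I*√1139 (f = I*√1139 - 1*(-1/29556) = I*√1139 + 1/29556 = 1/29556 + I*√1139 ≈ 3.3834e-5 + 33.749*I)
y(√(3 - 2))*(-97) + f = -17*(-97) + (1/29556 + I*√1139) = 1649 + (1/29556 + I*√1139) = 48737845/29556 + I*√1139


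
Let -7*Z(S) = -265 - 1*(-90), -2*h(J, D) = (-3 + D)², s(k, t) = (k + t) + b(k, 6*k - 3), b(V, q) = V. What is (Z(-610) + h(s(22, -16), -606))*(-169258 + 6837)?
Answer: 60230741851/2 ≈ 3.0115e+10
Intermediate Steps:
s(k, t) = t + 2*k (s(k, t) = (k + t) + k = t + 2*k)
h(J, D) = -(-3 + D)²/2
Z(S) = 25 (Z(S) = -(-265 - 1*(-90))/7 = -(-265 + 90)/7 = -⅐*(-175) = 25)
(Z(-610) + h(s(22, -16), -606))*(-169258 + 6837) = (25 - (-3 - 606)²/2)*(-169258 + 6837) = (25 - ½*(-609)²)*(-162421) = (25 - ½*370881)*(-162421) = (25 - 370881/2)*(-162421) = -370831/2*(-162421) = 60230741851/2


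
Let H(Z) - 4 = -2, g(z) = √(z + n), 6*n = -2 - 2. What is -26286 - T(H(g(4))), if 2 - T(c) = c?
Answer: -26286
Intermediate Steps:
n = -⅔ (n = (-2 - 2)/6 = (⅙)*(-4) = -⅔ ≈ -0.66667)
g(z) = √(-⅔ + z) (g(z) = √(z - ⅔) = √(-⅔ + z))
H(Z) = 2 (H(Z) = 4 - 2 = 2)
T(c) = 2 - c
-26286 - T(H(g(4))) = -26286 - (2 - 1*2) = -26286 - (2 - 2) = -26286 - 1*0 = -26286 + 0 = -26286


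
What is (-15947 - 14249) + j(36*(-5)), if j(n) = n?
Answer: -30376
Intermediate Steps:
(-15947 - 14249) + j(36*(-5)) = (-15947 - 14249) + 36*(-5) = -30196 - 180 = -30376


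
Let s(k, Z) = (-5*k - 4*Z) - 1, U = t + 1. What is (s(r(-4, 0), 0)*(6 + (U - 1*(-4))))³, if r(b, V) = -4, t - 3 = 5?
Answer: 47045881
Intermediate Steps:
t = 8 (t = 3 + 5 = 8)
U = 9 (U = 8 + 1 = 9)
s(k, Z) = -1 - 5*k - 4*Z
(s(r(-4, 0), 0)*(6 + (U - 1*(-4))))³ = ((-1 - 5*(-4) - 4*0)*(6 + (9 - 1*(-4))))³ = ((-1 + 20 + 0)*(6 + (9 + 4)))³ = (19*(6 + 13))³ = (19*19)³ = 361³ = 47045881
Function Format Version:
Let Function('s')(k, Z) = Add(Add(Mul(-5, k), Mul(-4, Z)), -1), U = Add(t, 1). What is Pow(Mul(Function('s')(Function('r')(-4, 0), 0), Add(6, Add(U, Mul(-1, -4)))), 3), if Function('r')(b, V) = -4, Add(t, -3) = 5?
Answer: 47045881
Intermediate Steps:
t = 8 (t = Add(3, 5) = 8)
U = 9 (U = Add(8, 1) = 9)
Function('s')(k, Z) = Add(-1, Mul(-5, k), Mul(-4, Z))
Pow(Mul(Function('s')(Function('r')(-4, 0), 0), Add(6, Add(U, Mul(-1, -4)))), 3) = Pow(Mul(Add(-1, Mul(-5, -4), Mul(-4, 0)), Add(6, Add(9, Mul(-1, -4)))), 3) = Pow(Mul(Add(-1, 20, 0), Add(6, Add(9, 4))), 3) = Pow(Mul(19, Add(6, 13)), 3) = Pow(Mul(19, 19), 3) = Pow(361, 3) = 47045881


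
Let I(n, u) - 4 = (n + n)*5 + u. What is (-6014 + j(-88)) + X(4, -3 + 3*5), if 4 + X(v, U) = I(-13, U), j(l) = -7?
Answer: -6139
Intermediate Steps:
I(n, u) = 4 + u + 10*n (I(n, u) = 4 + ((n + n)*5 + u) = 4 + ((2*n)*5 + u) = 4 + (10*n + u) = 4 + (u + 10*n) = 4 + u + 10*n)
X(v, U) = -130 + U (X(v, U) = -4 + (4 + U + 10*(-13)) = -4 + (4 + U - 130) = -4 + (-126 + U) = -130 + U)
(-6014 + j(-88)) + X(4, -3 + 3*5) = (-6014 - 7) + (-130 + (-3 + 3*5)) = -6021 + (-130 + (-3 + 15)) = -6021 + (-130 + 12) = -6021 - 118 = -6139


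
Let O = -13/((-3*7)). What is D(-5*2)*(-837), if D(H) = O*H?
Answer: 36270/7 ≈ 5181.4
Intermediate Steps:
O = 13/21 (O = -13/(-21) = -13*(-1/21) = 13/21 ≈ 0.61905)
D(H) = 13*H/21
D(-5*2)*(-837) = (13*(-5*2)/21)*(-837) = ((13/21)*(-10))*(-837) = -130/21*(-837) = 36270/7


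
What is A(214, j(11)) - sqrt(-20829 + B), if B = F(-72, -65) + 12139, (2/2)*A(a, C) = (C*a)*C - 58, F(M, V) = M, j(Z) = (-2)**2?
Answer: 3366 - I*sqrt(8762) ≈ 3366.0 - 93.606*I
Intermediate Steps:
j(Z) = 4
A(a, C) = -58 + a*C**2 (A(a, C) = (C*a)*C - 58 = a*C**2 - 58 = -58 + a*C**2)
B = 12067 (B = -72 + 12139 = 12067)
A(214, j(11)) - sqrt(-20829 + B) = (-58 + 214*4**2) - sqrt(-20829 + 12067) = (-58 + 214*16) - sqrt(-8762) = (-58 + 3424) - I*sqrt(8762) = 3366 - I*sqrt(8762)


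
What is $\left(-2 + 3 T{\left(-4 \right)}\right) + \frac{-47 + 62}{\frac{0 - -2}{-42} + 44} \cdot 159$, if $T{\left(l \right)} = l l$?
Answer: $\frac{92543}{923} \approx 100.26$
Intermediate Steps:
$T{\left(l \right)} = l^{2}$
$\left(-2 + 3 T{\left(-4 \right)}\right) + \frac{-47 + 62}{\frac{0 - -2}{-42} + 44} \cdot 159 = \left(-2 + 3 \left(-4\right)^{2}\right) + \frac{-47 + 62}{\frac{0 - -2}{-42} + 44} \cdot 159 = \left(-2 + 3 \cdot 16\right) + \frac{15}{\left(0 + 2\right) \left(- \frac{1}{42}\right) + 44} \cdot 159 = \left(-2 + 48\right) + \frac{15}{2 \left(- \frac{1}{42}\right) + 44} \cdot 159 = 46 + \frac{15}{- \frac{1}{21} + 44} \cdot 159 = 46 + \frac{15}{\frac{923}{21}} \cdot 159 = 46 + 15 \cdot \frac{21}{923} \cdot 159 = 46 + \frac{315}{923} \cdot 159 = 46 + \frac{50085}{923} = \frac{92543}{923}$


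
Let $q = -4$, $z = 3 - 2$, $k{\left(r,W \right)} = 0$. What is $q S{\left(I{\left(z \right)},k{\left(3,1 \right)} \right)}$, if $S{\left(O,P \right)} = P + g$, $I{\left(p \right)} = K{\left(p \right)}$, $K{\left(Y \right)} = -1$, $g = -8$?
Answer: $32$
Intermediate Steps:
$z = 1$ ($z = 3 - 2 = 1$)
$I{\left(p \right)} = -1$
$S{\left(O,P \right)} = -8 + P$ ($S{\left(O,P \right)} = P - 8 = -8 + P$)
$q S{\left(I{\left(z \right)},k{\left(3,1 \right)} \right)} = - 4 \left(-8 + 0\right) = \left(-4\right) \left(-8\right) = 32$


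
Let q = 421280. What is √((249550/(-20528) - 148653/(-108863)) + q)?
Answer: √131490267561539159319366/558684916 ≈ 649.05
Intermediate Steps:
√((249550/(-20528) - 148653/(-108863)) + q) = √((249550/(-20528) - 148653/(-108863)) + 421280) = √((249550*(-1/20528) - 148653*(-1/108863)) + 421280) = √((-124775/10264 + 148653/108863) + 421280) = √(-12057606433/1117369832 + 421280) = √(470713505218527/1117369832) = √131490267561539159319366/558684916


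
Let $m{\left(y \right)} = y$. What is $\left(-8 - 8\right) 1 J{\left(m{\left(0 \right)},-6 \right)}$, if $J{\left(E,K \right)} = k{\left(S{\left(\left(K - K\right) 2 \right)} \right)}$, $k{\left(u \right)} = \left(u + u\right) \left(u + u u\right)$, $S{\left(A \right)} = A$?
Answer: $0$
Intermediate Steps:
$k{\left(u \right)} = 2 u \left(u + u^{2}\right)$
$J{\left(E,K \right)} = 0$ ($J{\left(E,K \right)} = 2 \left(\left(K - K\right) 2\right)^{2} \left(1 + \left(K - K\right) 2\right) = 2 \left(0 \cdot 2\right)^{2} \left(1 + 0 \cdot 2\right) = 2 \cdot 0^{2} \left(1 + 0\right) = 2 \cdot 0 \cdot 1 = 0$)
$\left(-8 - 8\right) 1 J{\left(m{\left(0 \right)},-6 \right)} = \left(-8 - 8\right) 1 \cdot 0 = \left(-16\right) 1 \cdot 0 = \left(-16\right) 0 = 0$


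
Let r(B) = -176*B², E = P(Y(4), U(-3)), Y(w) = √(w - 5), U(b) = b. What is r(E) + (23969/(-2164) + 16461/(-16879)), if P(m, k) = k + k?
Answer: -231869918771/36526156 ≈ -6348.1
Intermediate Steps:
Y(w) = √(-5 + w)
P(m, k) = 2*k
E = -6 (E = 2*(-3) = -6)
r(E) + (23969/(-2164) + 16461/(-16879)) = -176*(-6)² + (23969/(-2164) + 16461/(-16879)) = -176*36 + (23969*(-1/2164) + 16461*(-1/16879)) = -6336 + (-23969/2164 - 16461/16879) = -6336 - 440194355/36526156 = -231869918771/36526156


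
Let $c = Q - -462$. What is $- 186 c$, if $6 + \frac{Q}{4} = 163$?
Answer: $-202740$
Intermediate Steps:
$Q = 628$ ($Q = -24 + 4 \cdot 163 = -24 + 652 = 628$)
$c = 1090$ ($c = 628 - -462 = 628 + 462 = 1090$)
$- 186 c = \left(-186\right) 1090 = -202740$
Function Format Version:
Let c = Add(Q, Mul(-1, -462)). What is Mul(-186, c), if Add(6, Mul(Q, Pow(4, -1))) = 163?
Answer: -202740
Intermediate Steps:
Q = 628 (Q = Add(-24, Mul(4, 163)) = Add(-24, 652) = 628)
c = 1090 (c = Add(628, Mul(-1, -462)) = Add(628, 462) = 1090)
Mul(-186, c) = Mul(-186, 1090) = -202740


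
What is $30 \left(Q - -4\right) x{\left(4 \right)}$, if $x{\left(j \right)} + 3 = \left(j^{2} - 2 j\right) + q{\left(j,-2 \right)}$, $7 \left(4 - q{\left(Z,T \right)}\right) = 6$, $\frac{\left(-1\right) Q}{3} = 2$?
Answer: $- \frac{3420}{7} \approx -488.57$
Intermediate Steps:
$Q = -6$ ($Q = \left(-3\right) 2 = -6$)
$q{\left(Z,T \right)} = \frac{22}{7}$ ($q{\left(Z,T \right)} = 4 - \frac{6}{7} = \frac{22}{7}$)
$x{\left(j \right)} = \frac{1}{7} + j^{2} - 2 j$ ($x{\left(j \right)} = -3 + \left(\left(j^{2} - 2 j\right) + \frac{22}{7}\right) = -3 + \left(\frac{22}{7} + j^{2} - 2 j\right) = \frac{1}{7} + j^{2} - 2 j$)
$30 \left(Q - -4\right) x{\left(4 \right)} = 30 \left(-6 - -4\right) \left(\frac{1}{7} + 4^{2} - 8\right) = 30 \left(-6 + 4\right) \left(\frac{1}{7} + 16 - 8\right) = 30 \left(-2\right) \frac{57}{7} = \left(-60\right) \frac{57}{7} = - \frac{3420}{7}$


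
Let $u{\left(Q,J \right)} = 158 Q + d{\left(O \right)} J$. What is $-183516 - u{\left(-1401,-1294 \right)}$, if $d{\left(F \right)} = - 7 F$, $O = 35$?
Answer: $-279188$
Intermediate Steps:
$u{\left(Q,J \right)} = - 245 J + 158 Q$ ($u{\left(Q,J \right)} = 158 Q + \left(-7\right) 35 J = 158 Q - 245 J = - 245 J + 158 Q$)
$-183516 - u{\left(-1401,-1294 \right)} = -183516 - \left(\left(-245\right) \left(-1294\right) + 158 \left(-1401\right)\right) = -183516 - \left(317030 - 221358\right) = -183516 - 95672 = -279188$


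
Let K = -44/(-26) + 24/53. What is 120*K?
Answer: 177360/689 ≈ 257.42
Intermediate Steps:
K = 1478/689 (K = -44*(-1/26) + 24*(1/53) = 22/13 + 24/53 = 1478/689 ≈ 2.1451)
120*K = 120*(1478/689) = 177360/689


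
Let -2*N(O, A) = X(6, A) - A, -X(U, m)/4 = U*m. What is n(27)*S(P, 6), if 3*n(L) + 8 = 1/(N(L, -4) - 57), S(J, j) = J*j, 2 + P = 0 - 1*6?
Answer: 13712/107 ≈ 128.15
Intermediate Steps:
P = -8 (P = -2 + (0 - 1*6) = -2 + (0 - 6) = -2 - 6 = -8)
X(U, m) = -4*U*m
N(O, A) = 25*A/2 (N(O, A) = -(-4*6*A - A)/2 = -(-24*A - A)/2 = -(-25)*A/2 = 25*A/2)
n(L) = -857/321 (n(L) = -8/3 + 1/(3*((25/2)*(-4) - 57)) = -8/3 + 1/(3*(-50 - 57)) = -8/3 + (⅓)/(-107) = -8/3 + (⅓)*(-1/107) = -8/3 - 1/321 = -857/321)
n(27)*S(P, 6) = -(-6856)*6/321 = -857/321*(-48) = 13712/107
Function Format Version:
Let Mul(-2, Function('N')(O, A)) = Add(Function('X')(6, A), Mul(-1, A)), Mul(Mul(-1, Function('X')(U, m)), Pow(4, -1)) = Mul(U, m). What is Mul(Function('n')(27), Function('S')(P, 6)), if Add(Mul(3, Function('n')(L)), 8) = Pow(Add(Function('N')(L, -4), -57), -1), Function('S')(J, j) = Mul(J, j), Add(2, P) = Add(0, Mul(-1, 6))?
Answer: Rational(13712, 107) ≈ 128.15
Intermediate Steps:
P = -8 (P = Add(-2, Add(0, Mul(-1, 6))) = Add(-2, Add(0, -6)) = Add(-2, -6) = -8)
Function('X')(U, m) = Mul(-4, U, m) (Function('X')(U, m) = Mul(-4, Mul(U, m)) = Mul(-4, U, m))
Function('N')(O, A) = Mul(Rational(25, 2), A) (Function('N')(O, A) = Mul(Rational(-1, 2), Add(Mul(-4, 6, A), Mul(-1, A))) = Mul(Rational(-1, 2), Add(Mul(-24, A), Mul(-1, A))) = Mul(Rational(-1, 2), Mul(-25, A)) = Mul(Rational(25, 2), A))
Function('n')(L) = Rational(-857, 321) (Function('n')(L) = Add(Rational(-8, 3), Mul(Rational(1, 3), Pow(Add(Mul(Rational(25, 2), -4), -57), -1))) = Add(Rational(-8, 3), Mul(Rational(1, 3), Pow(Add(-50, -57), -1))) = Add(Rational(-8, 3), Mul(Rational(1, 3), Pow(-107, -1))) = Add(Rational(-8, 3), Mul(Rational(1, 3), Rational(-1, 107))) = Add(Rational(-8, 3), Rational(-1, 321)) = Rational(-857, 321))
Mul(Function('n')(27), Function('S')(P, 6)) = Mul(Rational(-857, 321), Mul(-8, 6)) = Mul(Rational(-857, 321), -48) = Rational(13712, 107)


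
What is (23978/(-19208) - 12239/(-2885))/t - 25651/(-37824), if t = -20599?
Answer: 3659277354113369/5396989461245760 ≈ 0.67802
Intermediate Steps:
(23978/(-19208) - 12239/(-2885))/t - 25651/(-37824) = (23978/(-19208) - 12239/(-2885))/(-20599) - 25651/(-37824) = (23978*(-1/19208) - 12239*(-1/2885))*(-1/20599) - 25651*(-1/37824) = (-11989/9604 + 12239/2885)*(-1/20599) + 25651/37824 = (82955091/27707540)*(-1/20599) + 25651/37824 = -82955091/570747616460 + 25651/37824 = 3659277354113369/5396989461245760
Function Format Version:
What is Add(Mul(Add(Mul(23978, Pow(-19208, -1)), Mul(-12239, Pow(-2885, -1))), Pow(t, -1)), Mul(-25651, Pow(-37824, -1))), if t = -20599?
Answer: Rational(3659277354113369, 5396989461245760) ≈ 0.67802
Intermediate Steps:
Add(Mul(Add(Mul(23978, Pow(-19208, -1)), Mul(-12239, Pow(-2885, -1))), Pow(t, -1)), Mul(-25651, Pow(-37824, -1))) = Add(Mul(Add(Mul(23978, Pow(-19208, -1)), Mul(-12239, Pow(-2885, -1))), Pow(-20599, -1)), Mul(-25651, Pow(-37824, -1))) = Add(Mul(Add(Mul(23978, Rational(-1, 19208)), Mul(-12239, Rational(-1, 2885))), Rational(-1, 20599)), Mul(-25651, Rational(-1, 37824))) = Add(Mul(Add(Rational(-11989, 9604), Rational(12239, 2885)), Rational(-1, 20599)), Rational(25651, 37824)) = Add(Mul(Rational(82955091, 27707540), Rational(-1, 20599)), Rational(25651, 37824)) = Add(Rational(-82955091, 570747616460), Rational(25651, 37824)) = Rational(3659277354113369, 5396989461245760)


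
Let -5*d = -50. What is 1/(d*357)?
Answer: 1/3570 ≈ 0.00028011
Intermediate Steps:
d = 10 (d = -1/5*(-50) = 10)
1/(d*357) = 1/(10*357) = 1/3570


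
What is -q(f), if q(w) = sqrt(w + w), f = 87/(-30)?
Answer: -I*sqrt(145)/5 ≈ -2.4083*I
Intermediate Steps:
f = -29/10 (f = 87*(-1/30) = -29/10 ≈ -2.9000)
q(w) = sqrt(2)*sqrt(w) (q(w) = sqrt(2*w) = sqrt(2)*sqrt(w))
-q(f) = -sqrt(2)*sqrt(-29/10) = -sqrt(2)*I*sqrt(290)/10 = -I*sqrt(145)/5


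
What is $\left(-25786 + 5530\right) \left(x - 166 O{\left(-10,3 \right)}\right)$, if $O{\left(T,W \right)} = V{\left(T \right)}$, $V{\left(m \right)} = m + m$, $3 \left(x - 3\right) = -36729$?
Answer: $180683520$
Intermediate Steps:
$x = -12240$ ($x = 3 + \frac{1}{3} \left(-36729\right) = 3 - 12243 = -12240$)
$V{\left(m \right)} = 2 m$
$O{\left(T,W \right)} = 2 T$
$\left(-25786 + 5530\right) \left(x - 166 O{\left(-10,3 \right)}\right) = \left(-25786 + 5530\right) \left(-12240 - 166 \cdot 2 \left(-10\right)\right) = - 20256 \left(-12240 - -3320\right) = - 20256 \left(-12240 + 3320\right) = \left(-20256\right) \left(-8920\right) = 180683520$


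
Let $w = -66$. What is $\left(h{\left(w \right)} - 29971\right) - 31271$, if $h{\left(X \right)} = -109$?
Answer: $-61351$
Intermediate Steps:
$\left(h{\left(w \right)} - 29971\right) - 31271 = \left(-109 - 29971\right) - 31271 = -30080 - 31271 = -61351$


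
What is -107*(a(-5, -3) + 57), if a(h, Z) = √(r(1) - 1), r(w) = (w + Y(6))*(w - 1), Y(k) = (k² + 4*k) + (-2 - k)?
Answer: -6099 - 107*I ≈ -6099.0 - 107.0*I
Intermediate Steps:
Y(k) = -2 + k² + 3*k
r(w) = (-1 + w)*(52 + w) (r(w) = (w + (-2 + 6² + 3*6))*(w - 1) = (w + (-2 + 36 + 18))*(-1 + w) = (w + 52)*(-1 + w) = (52 + w)*(-1 + w) = (-1 + w)*(52 + w))
a(h, Z) = I (a(h, Z) = √((-52 + 1² + 51*1) - 1) = √((-52 + 1 + 51) - 1) = √(0 - 1) = √(-1) = I)
-107*(a(-5, -3) + 57) = -107*(I + 57) = -107*(57 + I) = -6099 - 107*I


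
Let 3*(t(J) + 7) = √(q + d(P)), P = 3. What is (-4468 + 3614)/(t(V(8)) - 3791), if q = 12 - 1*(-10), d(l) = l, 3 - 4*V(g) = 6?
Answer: 366/1627 ≈ 0.22495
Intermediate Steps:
V(g) = -¾ (V(g) = ¾ - ¼*6 = ¾ - 3/2 = -¾)
q = 22 (q = 12 + 10 = 22)
t(J) = -16/3 (t(J) = -7 + √(22 + 3)/3 = -7 + √25/3 = -7 + (⅓)*5 = -7 + 5/3 = -16/3)
(-4468 + 3614)/(t(V(8)) - 3791) = (-4468 + 3614)/(-16/3 - 3791) = -854/(-11389/3) = -854*(-3/11389) = 366/1627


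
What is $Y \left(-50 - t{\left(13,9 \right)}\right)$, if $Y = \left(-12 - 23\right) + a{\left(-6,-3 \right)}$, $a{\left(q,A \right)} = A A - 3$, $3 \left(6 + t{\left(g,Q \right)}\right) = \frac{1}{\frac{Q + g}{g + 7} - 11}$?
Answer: $\frac{378682}{297} \approx 1275.0$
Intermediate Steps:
$t{\left(g,Q \right)} = -6 + \frac{1}{3 \left(-11 + \frac{Q + g}{7 + g}\right)}$ ($t{\left(g,Q \right)} = -6 + \frac{1}{3 \left(\frac{Q + g}{g + 7} - 11\right)} = -6 + \frac{1}{3 \left(\frac{Q + g}{7 + g} - 11\right)} = -6 + \frac{1}{3 \left(-11 + \frac{Q + g}{7 + g}\right)}$)
$a{\left(q,A \right)} = -3 + A^{2}$ ($a{\left(q,A \right)} = A^{2} - 3 = -3 + A^{2}$)
$Y = -29$ ($Y = \left(-12 - 23\right) - \left(3 - \left(-3\right)^{2}\right) = \left(-12 - 23\right) + \left(-3 + 9\right) = -35 + 6 = -29$)
$Y \left(-50 - t{\left(13,9 \right)}\right) = - 29 \left(-50 - \frac{-1393 - 2353 + 18 \cdot 9}{3 \left(77 - 9 + 10 \cdot 13\right)}\right) = - 29 \left(-50 - \frac{-1393 - 2353 + 162}{3 \left(77 - 9 + 130\right)}\right) = - 29 \left(-50 - \frac{1}{3} \cdot \frac{1}{198} \left(-3584\right)\right) = - 29 \left(-50 - - \frac{1792}{297}\right) = - 29 \left(-50 + \frac{1792}{297}\right) = \left(-29\right) \left(- \frac{13058}{297}\right) = \frac{378682}{297}$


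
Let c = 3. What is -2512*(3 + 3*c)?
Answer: -30144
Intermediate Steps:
-2512*(3 + 3*c) = -2512*(3 + 3*3) = -2512*(3 + 9) = -2512*12 = -30144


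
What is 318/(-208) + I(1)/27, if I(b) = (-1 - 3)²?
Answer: -2629/2808 ≈ -0.93625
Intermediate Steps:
I(b) = 16 (I(b) = (-4)² = 16)
318/(-208) + I(1)/27 = 318/(-208) + 16/27 = 318*(-1/208) + 16*(1/27) = -159/104 + 16/27 = -2629/2808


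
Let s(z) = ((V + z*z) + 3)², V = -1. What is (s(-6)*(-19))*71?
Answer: -1947956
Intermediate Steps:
s(z) = (2 + z²)² (s(z) = ((-1 + z*z) + 3)² = ((-1 + z²) + 3)² = (2 + z²)²)
(s(-6)*(-19))*71 = ((2 + (-6)²)²*(-19))*71 = ((2 + 36)²*(-19))*71 = (38²*(-19))*71 = (1444*(-19))*71 = -27436*71 = -1947956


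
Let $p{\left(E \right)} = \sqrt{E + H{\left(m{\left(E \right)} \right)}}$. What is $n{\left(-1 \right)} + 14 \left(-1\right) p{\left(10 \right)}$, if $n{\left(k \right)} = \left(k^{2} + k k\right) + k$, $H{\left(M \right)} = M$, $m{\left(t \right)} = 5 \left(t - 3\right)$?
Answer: $1 - 42 \sqrt{5} \approx -92.915$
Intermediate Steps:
$m{\left(t \right)} = -15 + 5 t$ ($m{\left(t \right)} = 5 \left(-3 + t\right) = -15 + 5 t$)
$n{\left(k \right)} = k + 2 k^{2}$ ($n{\left(k \right)} = \left(k^{2} + k^{2}\right) + k = 2 k^{2} + k = k + 2 k^{2}$)
$p{\left(E \right)} = \sqrt{-15 + 6 E}$ ($p{\left(E \right)} = \sqrt{E + \left(-15 + 5 E\right)} = \sqrt{-15 + 6 E}$)
$n{\left(-1 \right)} + 14 \left(-1\right) p{\left(10 \right)} = - (1 + 2 \left(-1\right)) + 14 \left(-1\right) \sqrt{-15 + 6 \cdot 10} = - (1 - 2) - 14 \sqrt{-15 + 60} = \left(-1\right) \left(-1\right) - 14 \sqrt{45} = 1 - 14 \cdot 3 \sqrt{5} = 1 - 42 \sqrt{5}$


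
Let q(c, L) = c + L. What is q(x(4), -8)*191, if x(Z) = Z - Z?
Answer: -1528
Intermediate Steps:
x(Z) = 0
q(c, L) = L + c
q(x(4), -8)*191 = (-8 + 0)*191 = -8*191 = -1528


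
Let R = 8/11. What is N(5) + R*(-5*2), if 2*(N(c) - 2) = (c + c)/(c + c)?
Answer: -105/22 ≈ -4.7727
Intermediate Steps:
R = 8/11 (R = 8*(1/11) = 8/11 ≈ 0.72727)
N(c) = 5/2 (N(c) = 2 + ((c + c)/(c + c))/2 = 2 + ((2*c)/((2*c)))/2 = 2 + ((2*c)*(1/(2*c)))/2 = 2 + (1/2)*1 = 2 + 1/2 = 5/2)
N(5) + R*(-5*2) = 5/2 + 8*(-5*2)/11 = 5/2 + (8/11)*(-10) = 5/2 - 80/11 = -105/22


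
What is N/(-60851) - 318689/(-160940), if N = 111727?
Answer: 201600137/1399051420 ≈ 0.14410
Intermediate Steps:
N/(-60851) - 318689/(-160940) = 111727/(-60851) - 318689/(-160940) = 111727*(-1/60851) - 318689*(-1/160940) = -15961/8693 + 318689/160940 = 201600137/1399051420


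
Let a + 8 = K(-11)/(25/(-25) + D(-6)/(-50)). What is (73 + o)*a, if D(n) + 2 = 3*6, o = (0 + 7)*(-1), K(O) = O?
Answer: 22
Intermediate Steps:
o = -7 (o = 7*(-1) = -7)
D(n) = 16 (D(n) = -2 + 3*6 = -2 + 18 = 16)
a = ⅓ (a = -8 - 11/(25/(-25) + 16/(-50)) = -8 - 11/(25*(-1/25) + 16*(-1/50)) = -8 - 11/(-1 - 8/25) = -8 - 11/(-33/25) = -8 - 11*(-25/33) = -8 + 25/3 = ⅓ ≈ 0.33333)
(73 + o)*a = (73 - 7)*(⅓) = 66*(⅓) = 22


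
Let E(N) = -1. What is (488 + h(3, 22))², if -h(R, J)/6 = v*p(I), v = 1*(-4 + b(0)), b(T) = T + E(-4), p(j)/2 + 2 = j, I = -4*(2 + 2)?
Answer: 350464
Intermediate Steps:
I = -16 (I = -4*4 = -16)
p(j) = -4 + 2*j
b(T) = -1 + T (b(T) = T - 1 = -1 + T)
v = -5 (v = 1*(-4 + (-1 + 0)) = 1*(-4 - 1) = 1*(-5) = -5)
h(R, J) = -1080 (h(R, J) = -(-30)*(-4 + 2*(-16)) = -(-30)*(-4 - 32) = -(-30)*(-36) = -6*180 = -1080)
(488 + h(3, 22))² = (488 - 1080)² = (-592)² = 350464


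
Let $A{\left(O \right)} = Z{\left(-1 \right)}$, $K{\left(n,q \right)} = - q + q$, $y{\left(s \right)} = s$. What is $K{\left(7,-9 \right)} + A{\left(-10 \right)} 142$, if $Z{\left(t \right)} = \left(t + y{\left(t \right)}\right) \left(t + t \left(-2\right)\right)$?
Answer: $-284$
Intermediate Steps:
$K{\left(n,q \right)} = 0$
$Z{\left(t \right)} = - 2 t^{2}$ ($Z{\left(t \right)} = \left(t + t\right) \left(t + t \left(-2\right)\right) = 2 t \left(t - 2 t\right) = 2 t \left(- t\right) = - 2 t^{2}$)
$A{\left(O \right)} = -2$ ($A{\left(O \right)} = - 2 \left(-1\right)^{2} = \left(-2\right) 1 = -2$)
$K{\left(7,-9 \right)} + A{\left(-10 \right)} 142 = 0 - 284 = -284$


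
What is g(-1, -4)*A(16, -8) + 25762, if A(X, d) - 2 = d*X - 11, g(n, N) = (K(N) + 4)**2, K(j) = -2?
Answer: 25214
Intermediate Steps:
g(n, N) = 4 (g(n, N) = (-2 + 4)**2 = 2**2 = 4)
A(X, d) = -9 + X*d (A(X, d) = 2 + (d*X - 11) = 2 + (X*d - 11) = 2 + (-11 + X*d) = -9 + X*d)
g(-1, -4)*A(16, -8) + 25762 = 4*(-9 + 16*(-8)) + 25762 = 4*(-9 - 128) + 25762 = 4*(-137) + 25762 = -548 + 25762 = 25214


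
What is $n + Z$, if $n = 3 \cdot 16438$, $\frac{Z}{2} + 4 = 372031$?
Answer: $793368$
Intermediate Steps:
$Z = 744054$ ($Z = -8 + 2 \cdot 372031 = -8 + 744062 = 744054$)
$n = 49314$
$n + Z = 49314 + 744054 = 793368$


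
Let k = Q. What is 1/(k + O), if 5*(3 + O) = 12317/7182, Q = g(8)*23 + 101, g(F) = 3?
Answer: 35910/6009287 ≈ 0.0059758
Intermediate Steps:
Q = 170 (Q = 3*23 + 101 = 69 + 101 = 170)
O = -95413/35910 (O = -3 + (12317/7182)/5 = -3 + (12317*(1/7182))/5 = -3 + (⅕)*(12317/7182) = -3 + 12317/35910 = -95413/35910 ≈ -2.6570)
k = 170
1/(k + O) = 1/(170 - 95413/35910) = 1/(6009287/35910) = 35910/6009287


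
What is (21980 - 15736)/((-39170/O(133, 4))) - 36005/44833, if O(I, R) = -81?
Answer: 10632300781/878054305 ≈ 12.109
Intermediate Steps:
(21980 - 15736)/((-39170/O(133, 4))) - 36005/44833 = (21980 - 15736)/((-39170/(-81))) - 36005/44833 = 6244/((-39170*(-1/81))) - 36005*1/44833 = 6244/(39170/81) - 36005/44833 = 6244*(81/39170) - 36005/44833 = 252882/19585 - 36005/44833 = 10632300781/878054305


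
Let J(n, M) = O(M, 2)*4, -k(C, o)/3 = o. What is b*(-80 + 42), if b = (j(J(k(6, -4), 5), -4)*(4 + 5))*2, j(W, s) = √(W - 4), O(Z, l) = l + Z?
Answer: -1368*√6 ≈ -3350.9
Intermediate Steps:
O(Z, l) = Z + l
k(C, o) = -3*o
J(n, M) = 8 + 4*M (J(n, M) = (M + 2)*4 = (2 + M)*4 = 8 + 4*M)
j(W, s) = √(-4 + W)
b = 36*√6 (b = (√(-4 + (8 + 4*5))*(4 + 5))*2 = (√(-4 + (8 + 20))*9)*2 = (√(-4 + 28)*9)*2 = (√24*9)*2 = ((2*√6)*9)*2 = (18*√6)*2 = 36*√6 ≈ 88.182)
b*(-80 + 42) = (36*√6)*(-80 + 42) = (36*√6)*(-38) = -1368*√6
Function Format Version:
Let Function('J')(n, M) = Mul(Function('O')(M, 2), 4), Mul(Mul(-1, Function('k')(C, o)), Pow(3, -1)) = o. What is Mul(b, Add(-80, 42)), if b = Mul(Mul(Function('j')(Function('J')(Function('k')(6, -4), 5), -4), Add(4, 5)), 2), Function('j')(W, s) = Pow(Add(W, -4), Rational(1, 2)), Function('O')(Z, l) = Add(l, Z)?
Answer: Mul(-1368, Pow(6, Rational(1, 2))) ≈ -3350.9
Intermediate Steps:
Function('O')(Z, l) = Add(Z, l)
Function('k')(C, o) = Mul(-3, o)
Function('J')(n, M) = Add(8, Mul(4, M)) (Function('J')(n, M) = Mul(Add(M, 2), 4) = Mul(Add(2, M), 4) = Add(8, Mul(4, M)))
Function('j')(W, s) = Pow(Add(-4, W), Rational(1, 2))
b = Mul(36, Pow(6, Rational(1, 2))) (b = Mul(Mul(Pow(Add(-4, Add(8, Mul(4, 5))), Rational(1, 2)), Add(4, 5)), 2) = Mul(Mul(Pow(Add(-4, Add(8, 20)), Rational(1, 2)), 9), 2) = Mul(Mul(Pow(Add(-4, 28), Rational(1, 2)), 9), 2) = Mul(Mul(Pow(24, Rational(1, 2)), 9), 2) = Mul(Mul(Mul(2, Pow(6, Rational(1, 2))), 9), 2) = Mul(Mul(18, Pow(6, Rational(1, 2))), 2) = Mul(36, Pow(6, Rational(1, 2))) ≈ 88.182)
Mul(b, Add(-80, 42)) = Mul(Mul(36, Pow(6, Rational(1, 2))), Add(-80, 42)) = Mul(Mul(36, Pow(6, Rational(1, 2))), -38) = Mul(-1368, Pow(6, Rational(1, 2)))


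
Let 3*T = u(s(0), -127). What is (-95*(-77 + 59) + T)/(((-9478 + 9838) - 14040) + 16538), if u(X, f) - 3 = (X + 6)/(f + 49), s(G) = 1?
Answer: 400367/668772 ≈ 0.59866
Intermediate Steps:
u(X, f) = 3 + (6 + X)/(49 + f) (u(X, f) = 3 + (X + 6)/(f + 49) = 3 + (6 + X)/(49 + f))
T = 227/234 (T = ((153 + 1 + 3*(-127))/(49 - 127))/3 = ((153 + 1 - 381)/(-78))/3 = (-1/78*(-227))/3 = (⅓)*(227/78) = 227/234 ≈ 0.97009)
(-95*(-77 + 59) + T)/(((-9478 + 9838) - 14040) + 16538) = (-95*(-77 + 59) + 227/234)/(((-9478 + 9838) - 14040) + 16538) = (-95*(-18) + 227/234)/((360 - 14040) + 16538) = (1710 + 227/234)/(-13680 + 16538) = (400367/234)/2858 = (400367/234)*(1/2858) = 400367/668772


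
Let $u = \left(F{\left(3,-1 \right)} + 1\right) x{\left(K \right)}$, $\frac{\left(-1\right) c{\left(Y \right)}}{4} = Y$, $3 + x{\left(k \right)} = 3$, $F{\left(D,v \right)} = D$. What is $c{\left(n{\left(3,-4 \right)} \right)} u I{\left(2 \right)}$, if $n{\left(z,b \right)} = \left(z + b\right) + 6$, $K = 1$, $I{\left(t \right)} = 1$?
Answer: $0$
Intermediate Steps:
$n{\left(z,b \right)} = 6 + b + z$ ($n{\left(z,b \right)} = \left(b + z\right) + 6 = 6 + b + z$)
$x{\left(k \right)} = 0$ ($x{\left(k \right)} = -3 + 3 = 0$)
$c{\left(Y \right)} = - 4 Y$
$u = 0$ ($u = \left(3 + 1\right) 0 = 4 \cdot 0 = 0$)
$c{\left(n{\left(3,-4 \right)} \right)} u I{\left(2 \right)} = - 4 \left(6 - 4 + 3\right) 0 \cdot 1 = \left(-4\right) 5 \cdot 0 \cdot 1 = \left(-20\right) 0 \cdot 1 = 0 \cdot 1 = 0$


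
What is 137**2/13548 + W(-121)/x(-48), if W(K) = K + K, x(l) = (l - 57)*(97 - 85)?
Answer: 2243963/1422540 ≈ 1.5774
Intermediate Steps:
x(l) = -684 + 12*l (x(l) = (-57 + l)*12 = -684 + 12*l)
W(K) = 2*K
137**2/13548 + W(-121)/x(-48) = 137**2/13548 + (2*(-121))/(-684 + 12*(-48)) = 18769*(1/13548) - 242/(-684 - 576) = 18769/13548 - 242/(-1260) = 18769/13548 - 242*(-1/1260) = 18769/13548 + 121/630 = 2243963/1422540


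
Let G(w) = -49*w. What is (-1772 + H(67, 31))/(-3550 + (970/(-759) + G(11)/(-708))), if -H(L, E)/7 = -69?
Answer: 76963612/211994251 ≈ 0.36305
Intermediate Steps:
H(L, E) = 483 (H(L, E) = -7*(-69) = 483)
(-1772 + H(67, 31))/(-3550 + (970/(-759) + G(11)/(-708))) = (-1772 + 483)/(-3550 + (970/(-759) - 49*11/(-708))) = -1289/(-3550 + (970*(-1/759) - 539*(-1/708))) = -1289/(-3550 + (-970/759 + 539/708)) = -1289/(-3550 - 30851/59708) = -1289/(-211994251/59708) = -1289*(-59708/211994251) = 76963612/211994251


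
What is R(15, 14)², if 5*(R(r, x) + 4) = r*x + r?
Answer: 1681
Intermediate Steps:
R(r, x) = -4 + r/5 + r*x/5 (R(r, x) = -4 + (r*x + r)/5 = -4 + (r + r*x)/5 = -4 + (r/5 + r*x/5) = -4 + r/5 + r*x/5)
R(15, 14)² = (-4 + (⅕)*15 + (⅕)*15*14)² = (-4 + 3 + 42)² = 41² = 1681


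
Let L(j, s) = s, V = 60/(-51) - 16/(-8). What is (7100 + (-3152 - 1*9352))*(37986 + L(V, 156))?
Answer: -206119368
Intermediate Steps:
V = 14/17 (V = 60*(-1/51) - 16*(-⅛) = -20/17 + 2 = 14/17 ≈ 0.82353)
(7100 + (-3152 - 1*9352))*(37986 + L(V, 156)) = (7100 + (-3152 - 1*9352))*(37986 + 156) = (7100 + (-3152 - 9352))*38142 = (7100 - 12504)*38142 = -5404*38142 = -206119368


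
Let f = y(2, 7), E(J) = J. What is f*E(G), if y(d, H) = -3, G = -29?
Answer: 87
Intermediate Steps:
f = -3
f*E(G) = -3*(-29) = 87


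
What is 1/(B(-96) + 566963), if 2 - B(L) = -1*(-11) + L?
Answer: 1/567050 ≈ 1.7635e-6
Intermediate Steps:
B(L) = -9 - L (B(L) = 2 - (-1*(-11) + L) = 2 - (11 + L) = 2 + (-11 - L) = -9 - L)
1/(B(-96) + 566963) = 1/((-9 - 1*(-96)) + 566963) = 1/((-9 + 96) + 566963) = 1/(87 + 566963) = 1/567050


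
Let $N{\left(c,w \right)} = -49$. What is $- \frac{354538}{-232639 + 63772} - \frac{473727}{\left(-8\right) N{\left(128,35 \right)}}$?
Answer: $- \frac{79857878413}{66195864} \approx -1206.4$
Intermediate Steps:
$- \frac{354538}{-232639 + 63772} - \frac{473727}{\left(-8\right) N{\left(128,35 \right)}} = - \frac{354538}{-232639 + 63772} - \frac{473727}{\left(-8\right) \left(-49\right)} = - \frac{354538}{-168867} - \frac{473727}{392} = \left(-354538\right) \left(- \frac{1}{168867}\right) - \frac{473727}{392} = \frac{354538}{168867} - \frac{473727}{392} = - \frac{79857878413}{66195864}$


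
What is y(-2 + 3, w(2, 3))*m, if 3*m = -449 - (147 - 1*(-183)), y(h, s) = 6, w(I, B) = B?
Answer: -1558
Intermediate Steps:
m = -779/3 (m = (-449 - (147 - 1*(-183)))/3 = (-449 - (147 + 183))/3 = (-449 - 1*330)/3 = (-449 - 330)/3 = (⅓)*(-779) = -779/3 ≈ -259.67)
y(-2 + 3, w(2, 3))*m = 6*(-779/3) = -1558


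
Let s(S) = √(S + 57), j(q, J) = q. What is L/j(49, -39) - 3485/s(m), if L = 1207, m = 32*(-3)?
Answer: 1207/49 + 3485*I*√39/39 ≈ 24.633 + 558.05*I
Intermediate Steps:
m = -96
s(S) = √(57 + S)
L/j(49, -39) - 3485/s(m) = 1207/49 - 3485/√(57 - 96) = 1207*(1/49) - 3485*(-I*√39/39) = 1207/49 - 3485*(-I*√39/39) = 1207/49 - (-3485)*I*√39/39 = 1207/49 + 3485*I*√39/39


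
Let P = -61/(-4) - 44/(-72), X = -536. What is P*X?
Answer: -76514/9 ≈ -8501.6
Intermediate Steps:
P = 571/36 (P = -61*(-¼) - 44*(-1/72) = 61/4 + 11/18 = 571/36 ≈ 15.861)
P*X = (571/36)*(-536) = -76514/9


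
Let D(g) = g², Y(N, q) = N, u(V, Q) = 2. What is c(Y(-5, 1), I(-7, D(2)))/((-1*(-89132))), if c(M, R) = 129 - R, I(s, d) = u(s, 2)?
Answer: 127/89132 ≈ 0.0014249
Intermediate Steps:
I(s, d) = 2
c(Y(-5, 1), I(-7, D(2)))/((-1*(-89132))) = (129 - 1*2)/((-1*(-89132))) = (129 - 2)/89132 = 127*(1/89132) = 127/89132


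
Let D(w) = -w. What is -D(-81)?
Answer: -81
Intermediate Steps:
-D(-81) = -(-1)*(-81) = -1*81 = -81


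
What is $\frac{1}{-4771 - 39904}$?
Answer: $- \frac{1}{44675} \approx -2.2384 \cdot 10^{-5}$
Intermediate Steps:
$\frac{1}{-4771 - 39904} = \frac{1}{-44675} = - \frac{1}{44675}$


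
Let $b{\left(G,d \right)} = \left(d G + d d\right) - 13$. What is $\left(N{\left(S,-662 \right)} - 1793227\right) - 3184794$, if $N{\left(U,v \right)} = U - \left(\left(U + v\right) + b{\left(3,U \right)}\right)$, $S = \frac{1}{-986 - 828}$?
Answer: $- \frac{16378434832775}{3290596} \approx -4.9773 \cdot 10^{6}$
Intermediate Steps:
$b{\left(G,d \right)} = -13 + d^{2} + G d$ ($b{\left(G,d \right)} = \left(G d + d^{2}\right) - 13 = \left(d^{2} + G d\right) - 13 = -13 + d^{2} + G d$)
$S = - \frac{1}{1814}$ ($S = \frac{1}{-1814} = - \frac{1}{1814} \approx -0.00055127$)
$N{\left(U,v \right)} = 13 - v - U^{2} - 3 U$ ($N{\left(U,v \right)} = U - \left(\left(U + v\right) + \left(-13 + U^{2} + 3 U\right)\right) = U - \left(-13 + v + U^{2} + 4 U\right) = 13 - v - U^{2} - 3 U$)
$\left(N{\left(S,-662 \right)} - 1793227\right) - 3184794 = \left(\left(13 - -662 - \left(- \frac{1}{1814}\right)^{2} - - \frac{3}{1814}\right) - 1793227\right) - 3184794 = \left(\left(13 + 662 - \frac{1}{3290596} + \frac{3}{1814}\right) - 1793227\right) - 3184794 = \left(\frac{2221157741}{3290596} - 1793227\right) - 3184794 = - \frac{5898564435551}{3290596} - 3184794 = - \frac{16378434832775}{3290596}$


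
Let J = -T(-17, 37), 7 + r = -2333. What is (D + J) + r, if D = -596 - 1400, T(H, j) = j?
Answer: -4373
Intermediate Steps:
r = -2340 (r = -7 - 2333 = -2340)
J = -37 (J = -1*37 = -37)
D = -1996
(D + J) + r = (-1996 - 37) - 2340 = -2033 - 2340 = -4373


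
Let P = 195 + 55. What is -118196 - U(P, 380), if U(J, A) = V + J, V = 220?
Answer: -118666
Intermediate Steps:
P = 250
U(J, A) = 220 + J
-118196 - U(P, 380) = -118196 - (220 + 250) = -118196 - 1*470 = -118196 - 470 = -118666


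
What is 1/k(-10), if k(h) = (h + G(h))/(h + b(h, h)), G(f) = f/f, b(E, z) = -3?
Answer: 13/9 ≈ 1.4444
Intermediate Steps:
G(f) = 1
k(h) = (1 + h)/(-3 + h) (k(h) = (h + 1)/(h - 3) = (1 + h)/(-3 + h))
1/k(-10) = 1/((1 - 10)/(-3 - 10)) = 1/(-9/(-13)) = 1/(-1/13*(-9)) = 1/(9/13) = 13/9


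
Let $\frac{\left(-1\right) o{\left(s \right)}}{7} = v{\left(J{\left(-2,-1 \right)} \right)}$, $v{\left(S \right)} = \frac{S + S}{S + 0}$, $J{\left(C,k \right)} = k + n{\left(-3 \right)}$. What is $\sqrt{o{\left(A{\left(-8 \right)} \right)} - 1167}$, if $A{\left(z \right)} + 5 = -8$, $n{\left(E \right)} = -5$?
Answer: $i \sqrt{1181} \approx 34.366 i$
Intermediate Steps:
$A{\left(z \right)} = -13$ ($A{\left(z \right)} = -5 - 8 = -13$)
$J{\left(C,k \right)} = -5 + k$ ($J{\left(C,k \right)} = k - 5 = -5 + k$)
$v{\left(S \right)} = 2$ ($v{\left(S \right)} = \frac{2 S}{S} = 2$)
$o{\left(s \right)} = -14$ ($o{\left(s \right)} = \left(-7\right) 2 = -14$)
$\sqrt{o{\left(A{\left(-8 \right)} \right)} - 1167} = \sqrt{-14 - 1167} = \sqrt{-1181} = i \sqrt{1181}$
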